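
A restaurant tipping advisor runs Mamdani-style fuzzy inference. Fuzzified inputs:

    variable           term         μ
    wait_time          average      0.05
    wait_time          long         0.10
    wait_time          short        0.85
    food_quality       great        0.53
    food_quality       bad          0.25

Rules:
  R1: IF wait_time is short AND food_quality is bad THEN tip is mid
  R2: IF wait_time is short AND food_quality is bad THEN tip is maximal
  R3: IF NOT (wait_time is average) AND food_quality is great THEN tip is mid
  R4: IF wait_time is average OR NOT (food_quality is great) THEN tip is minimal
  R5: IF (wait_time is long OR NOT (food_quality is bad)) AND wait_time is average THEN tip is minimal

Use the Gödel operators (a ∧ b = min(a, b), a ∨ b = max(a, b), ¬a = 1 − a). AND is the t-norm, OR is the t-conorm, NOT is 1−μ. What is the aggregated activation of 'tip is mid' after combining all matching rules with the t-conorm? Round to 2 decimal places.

R1: short=0.85, bad=0.25; AND[min(a, b)] → w = 0.25
R2: short=0.85, bad=0.25; AND[min(a, b)] → w = 0.25
R3: ¬average=1−0.05=0.95, great=0.53; AND[min(a, b)] → w = 0.53
R4: average=0.05, ¬great=1−0.53=0.47; OR[max(a, b)] → w = 0.47
R5: (long=0.10 OR ¬bad=1−0.25=0.75) = 0.75; AND[min(a, b)] with average=0.05 → w = 0.05
Rules with consequent 'mid': {R1, R3} → strengths 0.25, 0.53
Aggregate via t-conorm [max(a, b)]: 0.53

0.53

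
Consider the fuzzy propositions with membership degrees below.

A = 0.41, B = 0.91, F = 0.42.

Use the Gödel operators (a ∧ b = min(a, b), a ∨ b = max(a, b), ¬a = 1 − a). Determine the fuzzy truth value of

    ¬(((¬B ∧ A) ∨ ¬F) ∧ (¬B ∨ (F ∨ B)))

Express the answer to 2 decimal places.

¬B = 1 − 0.91 = 0.09
¬B ∧ A = min(a, b) on (0.09, 0.41) = 0.09
¬F = 1 − 0.42 = 0.58
(¬B ∧ A) ∨ ¬F = max(a, b) on (0.09, 0.58) = 0.58
¬B = 1 − 0.91 = 0.09
F ∨ B = max(a, b) on (0.42, 0.91) = 0.91
¬B ∨ (F ∨ B) = max(a, b) on (0.09, 0.91) = 0.91
((¬B ∧ A) ∨ ¬F) ∧ (¬B ∨ (F ∨ B)) = min(a, b) on (0.58, 0.91) = 0.58
¬(((¬B ∧ A) ∨ ¬F) ∧ (¬B ∨ (F ∨ B))) = 1 − 0.58 = 0.42

0.42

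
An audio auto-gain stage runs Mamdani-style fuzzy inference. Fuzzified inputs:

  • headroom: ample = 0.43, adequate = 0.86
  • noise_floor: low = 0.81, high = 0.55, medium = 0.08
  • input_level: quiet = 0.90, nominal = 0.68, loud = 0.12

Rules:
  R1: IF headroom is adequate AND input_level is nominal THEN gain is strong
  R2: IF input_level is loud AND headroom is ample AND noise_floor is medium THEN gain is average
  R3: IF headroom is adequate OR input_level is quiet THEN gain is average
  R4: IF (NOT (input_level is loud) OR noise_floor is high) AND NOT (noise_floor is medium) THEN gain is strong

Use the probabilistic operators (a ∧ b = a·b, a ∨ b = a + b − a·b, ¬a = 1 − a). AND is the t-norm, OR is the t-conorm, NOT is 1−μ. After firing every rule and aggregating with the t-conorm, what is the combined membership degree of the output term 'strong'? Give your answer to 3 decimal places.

0.946

R1: adequate=0.86, nominal=0.68; AND[a·b] → w = 0.5848
R2: loud=0.12, ample=0.43, medium=0.08; AND[a·b] → w = 0.0041
R3: adequate=0.86, quiet=0.90; OR[a + b − a·b] → w = 0.9860
R4: (¬loud=1−0.12=0.88 OR high=0.55) = 0.9460; AND[a·b] with ¬medium=1−0.08=0.92 → w = 0.8703
Rules with consequent 'strong': {R1, R4} → strengths 0.5848, 0.8703
Aggregate via t-conorm [a + b − a·b]: 0.9462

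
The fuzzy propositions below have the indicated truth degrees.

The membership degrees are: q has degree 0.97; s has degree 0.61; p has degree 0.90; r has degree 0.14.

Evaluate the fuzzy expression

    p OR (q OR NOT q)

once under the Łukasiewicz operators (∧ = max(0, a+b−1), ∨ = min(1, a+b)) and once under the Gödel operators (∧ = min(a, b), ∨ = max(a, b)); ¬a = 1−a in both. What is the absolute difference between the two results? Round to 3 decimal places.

Under Łukasiewicz:
  NOT q = 1 − 0.97 = 0.03
  q OR NOT q = min(1, a+b) on (0.97, 0.03) = 1.00
  p OR (q OR NOT q) = min(1, a+b) on (0.90, 1.00) = 1.00
  → value = 1.0000
Under Gödel:
  NOT q = 1 − 0.97 = 0.03
  q OR NOT q = max(a, b) on (0.97, 0.03) = 0.97
  p OR (q OR NOT q) = max(a, b) on (0.90, 0.97) = 0.97
  → value = 0.9700
|1.0000 − 0.9700| = 0.030

0.030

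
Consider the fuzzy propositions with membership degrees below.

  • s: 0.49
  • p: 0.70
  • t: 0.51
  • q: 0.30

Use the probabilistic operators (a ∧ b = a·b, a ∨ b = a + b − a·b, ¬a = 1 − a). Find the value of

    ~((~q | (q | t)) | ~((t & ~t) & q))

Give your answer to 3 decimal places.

~q = 1 − 0.3000 = 0.7000
q | t = a + b − a·b on (0.3000, 0.5100) = 0.6570
~q | (q | t) = a + b − a·b on (0.7000, 0.6570) = 0.8971
~t = 1 − 0.5100 = 0.4900
t & ~t = a·b on (0.5100, 0.4900) = 0.2499
(t & ~t) & q = a·b on (0.2499, 0.3000) = 0.0750
~((t & ~t) & q) = 1 − 0.0750 = 0.9250
(~q | (q | t)) | ~((t & ~t) & q) = a + b − a·b on (0.8971, 0.9250) = 0.9923
~((~q | (q | t)) | ~((t & ~t) & q)) = 1 − 0.9923 = 0.0077

0.008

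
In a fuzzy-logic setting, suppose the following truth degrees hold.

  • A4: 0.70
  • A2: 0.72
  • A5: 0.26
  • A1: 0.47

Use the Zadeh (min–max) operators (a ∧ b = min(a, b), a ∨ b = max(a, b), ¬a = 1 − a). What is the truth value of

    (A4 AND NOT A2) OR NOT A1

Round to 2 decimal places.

0.53

NOT A2 = 1 − 0.72 = 0.28
A4 AND NOT A2 = min(a, b) on (0.70, 0.28) = 0.28
NOT A1 = 1 − 0.47 = 0.53
(A4 AND NOT A2) OR NOT A1 = max(a, b) on (0.28, 0.53) = 0.53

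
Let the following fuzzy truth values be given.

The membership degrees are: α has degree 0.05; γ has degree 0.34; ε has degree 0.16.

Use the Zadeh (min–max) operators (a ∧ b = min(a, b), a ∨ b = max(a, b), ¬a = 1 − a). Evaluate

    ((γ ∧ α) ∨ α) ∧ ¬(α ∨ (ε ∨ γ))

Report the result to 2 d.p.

0.05

γ ∧ α = min(a, b) on (0.34, 0.05) = 0.05
(γ ∧ α) ∨ α = max(a, b) on (0.05, 0.05) = 0.05
ε ∨ γ = max(a, b) on (0.16, 0.34) = 0.34
α ∨ (ε ∨ γ) = max(a, b) on (0.05, 0.34) = 0.34
¬(α ∨ (ε ∨ γ)) = 1 − 0.34 = 0.66
((γ ∧ α) ∨ α) ∧ ¬(α ∨ (ε ∨ γ)) = min(a, b) on (0.05, 0.66) = 0.05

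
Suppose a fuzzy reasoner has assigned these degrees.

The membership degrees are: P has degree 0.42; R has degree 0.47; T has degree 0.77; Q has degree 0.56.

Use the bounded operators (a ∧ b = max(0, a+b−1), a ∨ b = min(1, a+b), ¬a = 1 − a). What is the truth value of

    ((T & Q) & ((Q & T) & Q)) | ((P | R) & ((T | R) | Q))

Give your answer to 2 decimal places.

0.89

T & Q = max(0, a+b−1) on (0.77, 0.56) = 0.33
Q & T = max(0, a+b−1) on (0.56, 0.77) = 0.33
(Q & T) & Q = max(0, a+b−1) on (0.33, 0.56) = 0.00
(T & Q) & ((Q & T) & Q) = max(0, a+b−1) on (0.33, 0.00) = 0.00
P | R = min(1, a+b) on (0.42, 0.47) = 0.89
T | R = min(1, a+b) on (0.77, 0.47) = 1.00
(T | R) | Q = min(1, a+b) on (1.00, 0.56) = 1.00
(P | R) & ((T | R) | Q) = max(0, a+b−1) on (0.89, 1.00) = 0.89
((T & Q) & ((Q & T) & Q)) | ((P | R) & ((T | R) | Q)) = min(1, a+b) on (0.00, 0.89) = 0.89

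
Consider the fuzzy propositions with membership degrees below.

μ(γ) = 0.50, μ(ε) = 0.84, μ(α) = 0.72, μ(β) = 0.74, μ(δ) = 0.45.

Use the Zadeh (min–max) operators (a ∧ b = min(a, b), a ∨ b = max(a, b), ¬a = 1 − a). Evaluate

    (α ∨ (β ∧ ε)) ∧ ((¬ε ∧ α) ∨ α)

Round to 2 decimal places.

0.72

β ∧ ε = min(a, b) on (0.74, 0.84) = 0.74
α ∨ (β ∧ ε) = max(a, b) on (0.72, 0.74) = 0.74
¬ε = 1 − 0.84 = 0.16
¬ε ∧ α = min(a, b) on (0.16, 0.72) = 0.16
(¬ε ∧ α) ∨ α = max(a, b) on (0.16, 0.72) = 0.72
(α ∨ (β ∧ ε)) ∧ ((¬ε ∧ α) ∨ α) = min(a, b) on (0.74, 0.72) = 0.72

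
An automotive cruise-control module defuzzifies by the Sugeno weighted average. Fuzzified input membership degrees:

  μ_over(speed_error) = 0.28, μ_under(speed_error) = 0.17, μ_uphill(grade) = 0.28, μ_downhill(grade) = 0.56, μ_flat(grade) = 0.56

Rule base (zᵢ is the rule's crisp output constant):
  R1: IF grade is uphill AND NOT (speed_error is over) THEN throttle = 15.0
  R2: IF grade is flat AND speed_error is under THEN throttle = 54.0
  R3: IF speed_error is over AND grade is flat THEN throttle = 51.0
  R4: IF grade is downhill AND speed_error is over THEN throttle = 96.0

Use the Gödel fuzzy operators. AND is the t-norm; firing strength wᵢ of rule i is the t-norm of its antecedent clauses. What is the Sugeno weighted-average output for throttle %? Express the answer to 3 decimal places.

54.000

R1 (z=15.0): uphill=0.28, ¬over=1−0.28=0.72; AND[min(a, b)] → w = 0.28
R2 (z=54.0): flat=0.56, under=0.17; AND[min(a, b)] → w = 0.17
R3 (z=51.0): over=0.28, flat=0.56; AND[min(a, b)] → w = 0.28
R4 (z=96.0): downhill=0.56, over=0.28; AND[min(a, b)] → w = 0.28
Weighted average = (0.28·15.0 + 0.17·54.0 + 0.28·51.0 + 0.28·96.0) / (0.28 + 0.17 + 0.28 + 0.28)
  = 54.5400 / 1.0100 = 54.000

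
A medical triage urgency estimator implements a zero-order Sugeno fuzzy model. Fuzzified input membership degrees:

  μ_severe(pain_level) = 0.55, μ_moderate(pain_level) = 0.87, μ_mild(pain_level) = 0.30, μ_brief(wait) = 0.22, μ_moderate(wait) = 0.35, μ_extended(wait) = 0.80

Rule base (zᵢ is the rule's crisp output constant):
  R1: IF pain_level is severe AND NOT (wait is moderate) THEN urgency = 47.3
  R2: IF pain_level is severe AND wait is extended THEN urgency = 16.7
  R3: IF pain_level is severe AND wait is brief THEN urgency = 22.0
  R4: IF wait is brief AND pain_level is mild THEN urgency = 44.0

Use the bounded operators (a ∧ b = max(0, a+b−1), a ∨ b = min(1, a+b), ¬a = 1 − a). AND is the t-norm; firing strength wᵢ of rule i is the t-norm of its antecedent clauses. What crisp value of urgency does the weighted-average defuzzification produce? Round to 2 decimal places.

27.83

R1 (z=47.3): severe=0.55, ¬moderate=1−0.35=0.65; AND[max(0, a+b−1)] → w = 0.20
R2 (z=16.7): severe=0.55, extended=0.80; AND[max(0, a+b−1)] → w = 0.35
R3 (z=22.0): severe=0.55, brief=0.22; AND[max(0, a+b−1)] → w = 0.00
R4 (z=44.0): brief=0.22, mild=0.30; AND[max(0, a+b−1)] → w = 0.00
Weighted average = (0.20·47.3 + 0.35·16.7 + 0.00·22.0 + 0.00·44.0) / (0.20 + 0.35 + 0.00 + 0.00)
  = 15.3050 / 0.5500 = 27.83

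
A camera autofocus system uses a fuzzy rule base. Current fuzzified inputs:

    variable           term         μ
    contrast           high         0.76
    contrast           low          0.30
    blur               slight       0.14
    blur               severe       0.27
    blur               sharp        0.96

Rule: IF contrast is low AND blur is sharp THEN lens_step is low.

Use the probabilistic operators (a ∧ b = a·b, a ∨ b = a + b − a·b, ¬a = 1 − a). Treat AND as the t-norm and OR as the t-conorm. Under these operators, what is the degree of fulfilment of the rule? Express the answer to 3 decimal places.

firing strength: low=0.30, sharp=0.96; AND[a·b] → w = 0.2880

0.288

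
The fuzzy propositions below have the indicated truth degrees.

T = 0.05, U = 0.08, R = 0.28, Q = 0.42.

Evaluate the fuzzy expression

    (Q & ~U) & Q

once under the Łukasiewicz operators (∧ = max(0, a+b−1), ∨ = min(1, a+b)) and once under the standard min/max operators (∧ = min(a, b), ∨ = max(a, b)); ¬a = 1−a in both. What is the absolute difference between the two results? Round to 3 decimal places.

Under Łukasiewicz:
  ~U = 1 − 0.08 = 0.92
  Q & ~U = max(0, a+b−1) on (0.42, 0.92) = 0.34
  (Q & ~U) & Q = max(0, a+b−1) on (0.34, 0.42) = 0.00
  → value = 0.0000
Under standard min/max:
  ~U = 1 − 0.08 = 0.92
  Q & ~U = min(a, b) on (0.42, 0.92) = 0.42
  (Q & ~U) & Q = min(a, b) on (0.42, 0.42) = 0.42
  → value = 0.4200
|0.0000 − 0.4200| = 0.420

0.420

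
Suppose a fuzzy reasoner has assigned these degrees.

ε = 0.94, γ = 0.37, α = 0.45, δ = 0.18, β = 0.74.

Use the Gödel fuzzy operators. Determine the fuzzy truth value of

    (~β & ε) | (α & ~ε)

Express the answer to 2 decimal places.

~β = 1 − 0.74 = 0.26
~β & ε = min(a, b) on (0.26, 0.94) = 0.26
~ε = 1 − 0.94 = 0.06
α & ~ε = min(a, b) on (0.45, 0.06) = 0.06
(~β & ε) | (α & ~ε) = max(a, b) on (0.26, 0.06) = 0.26

0.26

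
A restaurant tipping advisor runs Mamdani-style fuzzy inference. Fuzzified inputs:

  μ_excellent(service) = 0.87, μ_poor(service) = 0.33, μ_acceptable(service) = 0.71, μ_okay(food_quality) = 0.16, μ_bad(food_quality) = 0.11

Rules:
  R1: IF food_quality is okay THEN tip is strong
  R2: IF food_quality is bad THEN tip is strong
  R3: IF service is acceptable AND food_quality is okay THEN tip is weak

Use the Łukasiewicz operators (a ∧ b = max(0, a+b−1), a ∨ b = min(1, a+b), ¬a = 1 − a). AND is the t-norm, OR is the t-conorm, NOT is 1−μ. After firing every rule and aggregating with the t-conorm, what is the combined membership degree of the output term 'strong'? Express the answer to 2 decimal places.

0.27

R1: okay=0.16 → w = 0.16
R2: bad=0.11 → w = 0.11
R3: acceptable=0.71, okay=0.16; AND[max(0, a+b−1)] → w = 0.00
Rules with consequent 'strong': {R1, R2} → strengths 0.16, 0.11
Aggregate via t-conorm [min(1, a+b)]: 0.27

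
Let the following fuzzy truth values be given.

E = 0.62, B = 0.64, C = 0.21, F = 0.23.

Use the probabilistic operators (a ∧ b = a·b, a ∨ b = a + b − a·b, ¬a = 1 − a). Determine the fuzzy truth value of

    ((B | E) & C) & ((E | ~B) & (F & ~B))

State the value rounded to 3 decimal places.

B | E = a + b − a·b on (0.6400, 0.6200) = 0.8632
(B | E) & C = a·b on (0.8632, 0.2100) = 0.1813
~B = 1 − 0.6400 = 0.3600
E | ~B = a + b − a·b on (0.6200, 0.3600) = 0.7568
~B = 1 − 0.6400 = 0.3600
F & ~B = a·b on (0.2300, 0.3600) = 0.0828
(E | ~B) & (F & ~B) = a·b on (0.7568, 0.0828) = 0.0627
((B | E) & C) & ((E | ~B) & (F & ~B)) = a·b on (0.1813, 0.0627) = 0.0114

0.011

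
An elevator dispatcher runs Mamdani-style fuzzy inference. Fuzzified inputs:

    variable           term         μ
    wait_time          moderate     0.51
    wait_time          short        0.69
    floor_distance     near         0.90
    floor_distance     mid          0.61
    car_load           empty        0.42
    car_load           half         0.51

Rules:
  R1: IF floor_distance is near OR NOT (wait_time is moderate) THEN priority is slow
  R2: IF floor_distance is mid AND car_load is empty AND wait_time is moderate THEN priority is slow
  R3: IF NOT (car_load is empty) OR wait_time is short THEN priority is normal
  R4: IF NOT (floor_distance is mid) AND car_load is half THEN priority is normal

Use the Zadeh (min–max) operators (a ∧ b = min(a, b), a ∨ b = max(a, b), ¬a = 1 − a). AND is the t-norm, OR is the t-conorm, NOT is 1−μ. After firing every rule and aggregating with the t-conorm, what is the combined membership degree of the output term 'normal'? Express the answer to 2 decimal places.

R1: near=0.90, ¬moderate=1−0.51=0.49; OR[max(a, b)] → w = 0.90
R2: mid=0.61, empty=0.42, moderate=0.51; AND[min(a, b)] → w = 0.42
R3: ¬empty=1−0.42=0.58, short=0.69; OR[max(a, b)] → w = 0.69
R4: ¬mid=1−0.61=0.39, half=0.51; AND[min(a, b)] → w = 0.39
Rules with consequent 'normal': {R3, R4} → strengths 0.69, 0.39
Aggregate via t-conorm [max(a, b)]: 0.69

0.69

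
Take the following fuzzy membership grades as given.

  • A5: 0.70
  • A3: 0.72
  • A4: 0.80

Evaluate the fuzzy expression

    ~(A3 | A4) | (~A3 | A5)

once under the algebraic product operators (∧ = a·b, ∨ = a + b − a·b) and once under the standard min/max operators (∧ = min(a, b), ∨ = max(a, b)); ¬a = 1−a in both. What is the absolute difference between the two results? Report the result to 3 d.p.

0.096

Under algebraic product:
  A3 | A4 = a + b − a·b on (0.7200, 0.8000) = 0.9440
  ~(A3 | A4) = 1 − 0.9440 = 0.0560
  ~A3 = 1 − 0.7200 = 0.2800
  ~A3 | A5 = a + b − a·b on (0.2800, 0.7000) = 0.7840
  ~(A3 | A4) | (~A3 | A5) = a + b − a·b on (0.0560, 0.7840) = 0.7961
  → value = 0.7961
Under standard min/max:
  A3 | A4 = max(a, b) on (0.72, 0.80) = 0.80
  ~(A3 | A4) = 1 − 0.80 = 0.20
  ~A3 = 1 − 0.72 = 0.28
  ~A3 | A5 = max(a, b) on (0.28, 0.70) = 0.70
  ~(A3 | A4) | (~A3 | A5) = max(a, b) on (0.20, 0.70) = 0.70
  → value = 0.7000
|0.7961 − 0.7000| = 0.096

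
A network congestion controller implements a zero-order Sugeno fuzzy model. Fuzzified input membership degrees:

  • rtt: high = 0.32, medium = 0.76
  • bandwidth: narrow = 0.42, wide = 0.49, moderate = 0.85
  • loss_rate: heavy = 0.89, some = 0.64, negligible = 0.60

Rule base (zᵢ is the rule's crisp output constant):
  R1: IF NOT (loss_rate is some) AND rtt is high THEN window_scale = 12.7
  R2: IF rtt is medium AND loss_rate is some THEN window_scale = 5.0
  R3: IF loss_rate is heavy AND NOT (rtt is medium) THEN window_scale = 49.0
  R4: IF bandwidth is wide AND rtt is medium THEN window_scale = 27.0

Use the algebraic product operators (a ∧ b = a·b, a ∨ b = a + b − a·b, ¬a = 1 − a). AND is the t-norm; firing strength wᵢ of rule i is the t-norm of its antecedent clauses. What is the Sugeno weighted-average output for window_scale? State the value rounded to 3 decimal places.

20.559

R1 (z=12.7): ¬some=1−0.64=0.36, high=0.32; AND[a·b] → w = 0.1152
R2 (z=5.0): medium=0.76, some=0.64; AND[a·b] → w = 0.4864
R3 (z=49.0): heavy=0.89, ¬medium=1−0.76=0.24; AND[a·b] → w = 0.2136
R4 (z=27.0): wide=0.49, medium=0.76; AND[a·b] → w = 0.3724
Weighted average = (0.1152·12.7 + 0.4864·5.0 + 0.2136·49.0 + 0.3724·27.0) / (0.1152 + 0.4864 + 0.2136 + 0.3724)
  = 24.4162 / 1.1876 = 20.559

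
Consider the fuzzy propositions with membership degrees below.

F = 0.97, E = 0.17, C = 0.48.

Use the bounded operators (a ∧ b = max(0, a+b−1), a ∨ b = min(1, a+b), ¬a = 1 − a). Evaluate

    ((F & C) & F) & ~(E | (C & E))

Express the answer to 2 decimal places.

0.25

F & C = max(0, a+b−1) on (0.97, 0.48) = 0.45
(F & C) & F = max(0, a+b−1) on (0.45, 0.97) = 0.42
C & E = max(0, a+b−1) on (0.48, 0.17) = 0.00
E | (C & E) = min(1, a+b) on (0.17, 0.00) = 0.17
~(E | (C & E)) = 1 − 0.17 = 0.83
((F & C) & F) & ~(E | (C & E)) = max(0, a+b−1) on (0.42, 0.83) = 0.25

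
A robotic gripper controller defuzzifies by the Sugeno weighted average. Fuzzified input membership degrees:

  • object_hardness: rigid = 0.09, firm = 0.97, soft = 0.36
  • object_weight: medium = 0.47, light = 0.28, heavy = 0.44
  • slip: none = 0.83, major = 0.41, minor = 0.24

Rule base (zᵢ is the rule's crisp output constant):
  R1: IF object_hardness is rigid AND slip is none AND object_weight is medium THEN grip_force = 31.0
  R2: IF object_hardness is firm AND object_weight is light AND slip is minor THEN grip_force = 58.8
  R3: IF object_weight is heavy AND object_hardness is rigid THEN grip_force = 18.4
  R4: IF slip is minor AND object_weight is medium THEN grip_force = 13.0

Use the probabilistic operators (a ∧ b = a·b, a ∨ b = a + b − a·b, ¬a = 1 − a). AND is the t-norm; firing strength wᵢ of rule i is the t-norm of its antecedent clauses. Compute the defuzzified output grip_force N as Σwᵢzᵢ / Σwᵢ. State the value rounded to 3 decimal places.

R1 (z=31.0): rigid=0.09, none=0.83, medium=0.47; AND[a·b] → w = 0.0351
R2 (z=58.8): firm=0.97, light=0.28, minor=0.24; AND[a·b] → w = 0.0652
R3 (z=18.4): heavy=0.44, rigid=0.09; AND[a·b] → w = 0.0396
R4 (z=13.0): minor=0.24, medium=0.47; AND[a·b] → w = 0.1128
Weighted average = (0.0351·31.0 + 0.0652·58.8 + 0.0396·18.4 + 0.1128·13.0) / (0.0351 + 0.0652 + 0.0396 + 0.1128)
  = 7.1162 / 0.2527 = 28.162

28.162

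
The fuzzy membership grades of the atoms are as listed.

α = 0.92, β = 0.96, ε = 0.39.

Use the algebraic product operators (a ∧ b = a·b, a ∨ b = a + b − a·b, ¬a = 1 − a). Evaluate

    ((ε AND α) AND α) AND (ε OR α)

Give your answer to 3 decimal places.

ε AND α = a·b on (0.3900, 0.9200) = 0.3588
(ε AND α) AND α = a·b on (0.3588, 0.9200) = 0.3301
ε OR α = a + b − a·b on (0.3900, 0.9200) = 0.9512
((ε AND α) AND α) AND (ε OR α) = a·b on (0.3301, 0.9512) = 0.3140

0.314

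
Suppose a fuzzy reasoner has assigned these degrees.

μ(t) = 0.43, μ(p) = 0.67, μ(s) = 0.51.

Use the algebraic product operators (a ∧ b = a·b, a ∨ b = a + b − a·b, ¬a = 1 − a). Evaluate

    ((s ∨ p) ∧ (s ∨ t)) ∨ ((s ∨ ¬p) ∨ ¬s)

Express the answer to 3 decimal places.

0.934

s ∨ p = a + b − a·b on (0.5100, 0.6700) = 0.8383
s ∨ t = a + b − a·b on (0.5100, 0.4300) = 0.7207
(s ∨ p) ∧ (s ∨ t) = a·b on (0.8383, 0.7207) = 0.6042
¬p = 1 − 0.6700 = 0.3300
s ∨ ¬p = a + b − a·b on (0.5100, 0.3300) = 0.6717
¬s = 1 − 0.5100 = 0.4900
(s ∨ ¬p) ∨ ¬s = a + b − a·b on (0.6717, 0.4900) = 0.8326
((s ∨ p) ∧ (s ∨ t)) ∨ ((s ∨ ¬p) ∨ ¬s) = a + b − a·b on (0.6042, 0.8326) = 0.9337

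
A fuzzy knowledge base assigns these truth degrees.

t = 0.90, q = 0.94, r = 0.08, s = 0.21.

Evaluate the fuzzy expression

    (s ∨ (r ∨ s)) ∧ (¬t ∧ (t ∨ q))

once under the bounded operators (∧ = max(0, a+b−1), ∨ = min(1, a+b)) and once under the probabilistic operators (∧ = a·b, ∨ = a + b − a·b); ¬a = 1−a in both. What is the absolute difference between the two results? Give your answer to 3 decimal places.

0.042

Under bounded:
  r ∨ s = min(1, a+b) on (0.08, 0.21) = 0.29
  s ∨ (r ∨ s) = min(1, a+b) on (0.21, 0.29) = 0.50
  ¬t = 1 − 0.90 = 0.10
  t ∨ q = min(1, a+b) on (0.90, 0.94) = 1.00
  ¬t ∧ (t ∨ q) = max(0, a+b−1) on (0.10, 1.00) = 0.10
  (s ∨ (r ∨ s)) ∧ (¬t ∧ (t ∨ q)) = max(0, a+b−1) on (0.50, 0.10) = 0.00
  → value = 0.0000
Under probabilistic:
  r ∨ s = a + b − a·b on (0.0800, 0.2100) = 0.2732
  s ∨ (r ∨ s) = a + b − a·b on (0.2100, 0.2732) = 0.4258
  ¬t = 1 − 0.9000 = 0.1000
  t ∨ q = a + b − a·b on (0.9000, 0.9400) = 0.9940
  ¬t ∧ (t ∨ q) = a·b on (0.1000, 0.9940) = 0.0994
  (s ∨ (r ∨ s)) ∧ (¬t ∧ (t ∨ q)) = a·b on (0.4258, 0.0994) = 0.0423
  → value = 0.0423
|0.0000 − 0.0423| = 0.042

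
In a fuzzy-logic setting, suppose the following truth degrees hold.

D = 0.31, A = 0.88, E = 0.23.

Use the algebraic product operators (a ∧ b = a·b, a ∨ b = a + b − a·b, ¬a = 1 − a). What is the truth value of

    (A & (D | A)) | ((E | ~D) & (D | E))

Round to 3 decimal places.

D | A = a + b − a·b on (0.3100, 0.8800) = 0.9172
A & (D | A) = a·b on (0.8800, 0.9172) = 0.8071
~D = 1 − 0.3100 = 0.6900
E | ~D = a + b − a·b on (0.2300, 0.6900) = 0.7613
D | E = a + b − a·b on (0.3100, 0.2300) = 0.4687
(E | ~D) & (D | E) = a·b on (0.7613, 0.4687) = 0.3568
(A & (D | A)) | ((E | ~D) & (D | E)) = a + b − a·b on (0.8071, 0.3568) = 0.8760

0.876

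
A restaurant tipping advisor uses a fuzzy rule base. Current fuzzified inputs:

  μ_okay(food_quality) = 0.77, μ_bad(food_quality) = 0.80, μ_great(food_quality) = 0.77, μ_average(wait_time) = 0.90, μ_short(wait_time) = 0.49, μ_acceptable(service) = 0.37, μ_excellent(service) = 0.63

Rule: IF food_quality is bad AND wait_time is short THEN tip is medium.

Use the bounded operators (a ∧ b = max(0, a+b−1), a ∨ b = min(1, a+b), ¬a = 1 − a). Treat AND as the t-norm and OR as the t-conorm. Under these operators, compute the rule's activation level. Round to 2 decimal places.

firing strength: bad=0.80, short=0.49; AND[max(0, a+b−1)] → w = 0.29

0.29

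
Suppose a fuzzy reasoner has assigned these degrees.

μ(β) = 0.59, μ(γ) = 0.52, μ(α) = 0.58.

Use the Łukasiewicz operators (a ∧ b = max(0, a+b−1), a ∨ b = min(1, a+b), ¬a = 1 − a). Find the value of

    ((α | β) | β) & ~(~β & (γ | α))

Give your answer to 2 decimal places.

0.59

α | β = min(1, a+b) on (0.58, 0.59) = 1.00
(α | β) | β = min(1, a+b) on (1.00, 0.59) = 1.00
~β = 1 − 0.59 = 0.41
γ | α = min(1, a+b) on (0.52, 0.58) = 1.00
~β & (γ | α) = max(0, a+b−1) on (0.41, 1.00) = 0.41
~(~β & (γ | α)) = 1 − 0.41 = 0.59
((α | β) | β) & ~(~β & (γ | α)) = max(0, a+b−1) on (1.00, 0.59) = 0.59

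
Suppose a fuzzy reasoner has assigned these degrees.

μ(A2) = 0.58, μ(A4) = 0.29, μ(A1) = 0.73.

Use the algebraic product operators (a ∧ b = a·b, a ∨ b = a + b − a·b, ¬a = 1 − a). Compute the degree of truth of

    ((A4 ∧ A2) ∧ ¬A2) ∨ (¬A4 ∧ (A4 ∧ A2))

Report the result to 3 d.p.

A4 ∧ A2 = a·b on (0.2900, 0.5800) = 0.1682
¬A2 = 1 − 0.5800 = 0.4200
(A4 ∧ A2) ∧ ¬A2 = a·b on (0.1682, 0.4200) = 0.0706
¬A4 = 1 − 0.2900 = 0.7100
A4 ∧ A2 = a·b on (0.2900, 0.5800) = 0.1682
¬A4 ∧ (A4 ∧ A2) = a·b on (0.7100, 0.1682) = 0.1194
((A4 ∧ A2) ∧ ¬A2) ∨ (¬A4 ∧ (A4 ∧ A2)) = a + b − a·b on (0.0706, 0.1194) = 0.1816

0.182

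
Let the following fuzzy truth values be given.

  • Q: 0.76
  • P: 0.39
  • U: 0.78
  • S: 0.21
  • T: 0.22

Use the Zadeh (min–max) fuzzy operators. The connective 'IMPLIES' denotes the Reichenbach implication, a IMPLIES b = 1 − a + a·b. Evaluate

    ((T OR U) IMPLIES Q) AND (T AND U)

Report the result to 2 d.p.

T OR U = max(a, b) on (0.22, 0.78) = 0.78
(T OR U) IMPLIES Q  [Reichenbach: 1 − a + a·b] with a=0.78, b=0.76 → 0.81
T AND U = min(a, b) on (0.22, 0.78) = 0.22
((T OR U) IMPLIES Q) AND (T AND U) = min(a, b) on (0.81, 0.22) = 0.22

0.22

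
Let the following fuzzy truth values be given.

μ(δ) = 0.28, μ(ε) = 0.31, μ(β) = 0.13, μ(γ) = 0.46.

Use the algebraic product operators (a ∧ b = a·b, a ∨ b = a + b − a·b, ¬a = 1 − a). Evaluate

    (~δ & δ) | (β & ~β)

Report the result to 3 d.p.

0.292

~δ = 1 − 0.2800 = 0.7200
~δ & δ = a·b on (0.7200, 0.2800) = 0.2016
~β = 1 − 0.1300 = 0.8700
β & ~β = a·b on (0.1300, 0.8700) = 0.1131
(~δ & δ) | (β & ~β) = a + b − a·b on (0.2016, 0.1131) = 0.2919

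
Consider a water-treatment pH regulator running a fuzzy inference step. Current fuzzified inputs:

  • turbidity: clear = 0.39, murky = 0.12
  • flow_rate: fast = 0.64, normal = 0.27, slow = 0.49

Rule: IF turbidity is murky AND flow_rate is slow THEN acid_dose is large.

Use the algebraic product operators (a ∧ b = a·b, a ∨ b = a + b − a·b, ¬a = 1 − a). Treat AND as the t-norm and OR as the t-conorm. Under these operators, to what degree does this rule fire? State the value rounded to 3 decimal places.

0.059

firing strength: murky=0.12, slow=0.49; AND[a·b] → w = 0.0588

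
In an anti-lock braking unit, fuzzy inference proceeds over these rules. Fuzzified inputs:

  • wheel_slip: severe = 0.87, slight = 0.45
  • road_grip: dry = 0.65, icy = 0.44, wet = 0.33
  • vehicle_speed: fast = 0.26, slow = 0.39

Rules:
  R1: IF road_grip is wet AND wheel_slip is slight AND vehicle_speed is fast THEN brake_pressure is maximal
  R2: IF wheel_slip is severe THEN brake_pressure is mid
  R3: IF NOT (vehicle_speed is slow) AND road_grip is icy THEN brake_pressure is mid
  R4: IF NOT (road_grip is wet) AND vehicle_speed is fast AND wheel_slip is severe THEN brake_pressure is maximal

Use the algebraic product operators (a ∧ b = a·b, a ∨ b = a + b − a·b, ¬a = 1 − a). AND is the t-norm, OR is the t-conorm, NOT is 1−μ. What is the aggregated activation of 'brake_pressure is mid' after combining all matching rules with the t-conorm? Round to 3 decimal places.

R1: wet=0.33, slight=0.45, fast=0.26; AND[a·b] → w = 0.0386
R2: severe=0.87 → w = 0.8700
R3: ¬slow=1−0.39=0.61, icy=0.44; AND[a·b] → w = 0.2684
R4: ¬wet=1−0.33=0.67, fast=0.26, severe=0.87; AND[a·b] → w = 0.1516
Rules with consequent 'mid': {R2, R3} → strengths 0.8700, 0.2684
Aggregate via t-conorm [a + b − a·b]: 0.9049

0.905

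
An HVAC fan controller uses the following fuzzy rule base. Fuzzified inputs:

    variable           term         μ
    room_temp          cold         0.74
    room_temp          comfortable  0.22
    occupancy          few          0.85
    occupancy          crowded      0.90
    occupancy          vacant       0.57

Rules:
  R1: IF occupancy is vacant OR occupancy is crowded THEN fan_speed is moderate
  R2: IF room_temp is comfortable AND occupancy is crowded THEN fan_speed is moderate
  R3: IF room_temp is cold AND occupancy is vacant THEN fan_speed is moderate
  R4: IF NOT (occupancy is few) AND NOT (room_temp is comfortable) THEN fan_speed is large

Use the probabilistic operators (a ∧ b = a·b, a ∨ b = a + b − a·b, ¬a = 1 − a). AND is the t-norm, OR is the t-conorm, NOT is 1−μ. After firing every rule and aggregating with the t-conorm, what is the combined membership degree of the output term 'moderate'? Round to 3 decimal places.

0.980

R1: vacant=0.57, crowded=0.90; OR[a + b − a·b] → w = 0.9570
R2: comfortable=0.22, crowded=0.90; AND[a·b] → w = 0.1980
R3: cold=0.74, vacant=0.57; AND[a·b] → w = 0.4218
R4: ¬few=1−0.85=0.15, ¬comfortable=1−0.22=0.78; AND[a·b] → w = 0.1170
Rules with consequent 'moderate': {R1, R2, R3} → strengths 0.9570, 0.1980, 0.4218
Aggregate via t-conorm [a + b − a·b]: 0.9801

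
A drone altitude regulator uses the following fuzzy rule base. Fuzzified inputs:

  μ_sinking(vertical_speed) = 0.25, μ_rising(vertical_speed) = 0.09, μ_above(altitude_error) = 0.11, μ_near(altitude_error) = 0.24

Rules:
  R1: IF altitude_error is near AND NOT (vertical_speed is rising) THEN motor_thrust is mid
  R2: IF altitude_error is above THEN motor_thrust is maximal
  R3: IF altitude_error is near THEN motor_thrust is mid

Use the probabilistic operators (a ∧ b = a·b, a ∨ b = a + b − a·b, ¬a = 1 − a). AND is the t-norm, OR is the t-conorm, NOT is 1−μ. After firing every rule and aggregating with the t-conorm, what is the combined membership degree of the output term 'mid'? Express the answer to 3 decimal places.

R1: near=0.24, ¬rising=1−0.09=0.91; AND[a·b] → w = 0.2184
R2: above=0.11 → w = 0.1100
R3: near=0.24 → w = 0.2400
Rules with consequent 'mid': {R1, R3} → strengths 0.2184, 0.2400
Aggregate via t-conorm [a + b − a·b]: 0.4060

0.406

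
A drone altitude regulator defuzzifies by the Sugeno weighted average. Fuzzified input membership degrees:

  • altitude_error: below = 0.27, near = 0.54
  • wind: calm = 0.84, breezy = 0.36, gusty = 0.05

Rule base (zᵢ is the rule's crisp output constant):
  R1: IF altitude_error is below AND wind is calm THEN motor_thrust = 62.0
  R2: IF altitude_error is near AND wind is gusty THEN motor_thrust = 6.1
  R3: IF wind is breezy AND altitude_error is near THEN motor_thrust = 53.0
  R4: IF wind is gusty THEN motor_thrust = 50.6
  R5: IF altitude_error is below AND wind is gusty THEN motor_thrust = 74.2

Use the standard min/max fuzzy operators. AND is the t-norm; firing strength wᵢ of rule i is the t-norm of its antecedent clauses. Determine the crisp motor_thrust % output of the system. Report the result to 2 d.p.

54.31

R1 (z=62.0): below=0.27, calm=0.84; AND[min(a, b)] → w = 0.27
R2 (z=6.1): near=0.54, gusty=0.05; AND[min(a, b)] → w = 0.05
R3 (z=53.0): breezy=0.36, near=0.54; AND[min(a, b)] → w = 0.36
R4 (z=50.6): gusty=0.05 → w = 0.05
R5 (z=74.2): below=0.27, gusty=0.05; AND[min(a, b)] → w = 0.05
Weighted average = (0.27·62.0 + 0.05·6.1 + 0.36·53.0 + 0.05·50.6 + 0.05·74.2) / (0.27 + 0.05 + 0.36 + 0.05 + 0.05)
  = 42.3650 / 0.7800 = 54.31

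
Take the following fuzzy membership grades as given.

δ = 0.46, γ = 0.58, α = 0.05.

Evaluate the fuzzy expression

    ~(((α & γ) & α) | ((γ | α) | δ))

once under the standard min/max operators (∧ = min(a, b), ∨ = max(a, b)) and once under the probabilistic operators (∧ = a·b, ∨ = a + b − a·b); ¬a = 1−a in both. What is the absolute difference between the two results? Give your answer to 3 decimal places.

0.205

Under standard min/max:
  α & γ = min(a, b) on (0.05, 0.58) = 0.05
  (α & γ) & α = min(a, b) on (0.05, 0.05) = 0.05
  γ | α = max(a, b) on (0.58, 0.05) = 0.58
  (γ | α) | δ = max(a, b) on (0.58, 0.46) = 0.58
  ((α & γ) & α) | ((γ | α) | δ) = max(a, b) on (0.05, 0.58) = 0.58
  ~(((α & γ) & α) | ((γ | α) | δ)) = 1 − 0.58 = 0.42
  → value = 0.4200
Under probabilistic:
  α & γ = a·b on (0.0500, 0.5800) = 0.0290
  (α & γ) & α = a·b on (0.0290, 0.0500) = 0.0014
  γ | α = a + b − a·b on (0.5800, 0.0500) = 0.6010
  (γ | α) | δ = a + b − a·b on (0.6010, 0.4600) = 0.7845
  ((α & γ) & α) | ((γ | α) | δ) = a + b − a·b on (0.0014, 0.7845) = 0.7849
  ~(((α & γ) & α) | ((γ | α) | δ)) = 1 − 0.7849 = 0.2151
  → value = 0.2151
|0.4200 − 0.2151| = 0.205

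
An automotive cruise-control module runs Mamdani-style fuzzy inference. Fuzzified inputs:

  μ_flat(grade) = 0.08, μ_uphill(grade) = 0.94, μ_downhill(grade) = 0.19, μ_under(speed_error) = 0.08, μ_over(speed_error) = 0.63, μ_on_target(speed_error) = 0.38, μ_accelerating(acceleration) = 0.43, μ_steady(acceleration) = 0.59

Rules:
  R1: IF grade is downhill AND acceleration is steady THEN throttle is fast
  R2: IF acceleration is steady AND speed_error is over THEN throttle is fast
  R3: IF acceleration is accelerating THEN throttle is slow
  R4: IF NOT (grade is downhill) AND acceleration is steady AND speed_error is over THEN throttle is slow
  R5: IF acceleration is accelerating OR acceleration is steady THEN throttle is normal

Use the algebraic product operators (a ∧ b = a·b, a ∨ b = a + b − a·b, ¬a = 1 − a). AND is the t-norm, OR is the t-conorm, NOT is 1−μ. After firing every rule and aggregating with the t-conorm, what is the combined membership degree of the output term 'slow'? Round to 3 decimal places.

0.602

R1: downhill=0.19, steady=0.59; AND[a·b] → w = 0.1121
R2: steady=0.59, over=0.63; AND[a·b] → w = 0.3717
R3: accelerating=0.43 → w = 0.4300
R4: ¬downhill=1−0.19=0.81, steady=0.59, over=0.63; AND[a·b] → w = 0.3011
R5: accelerating=0.43, steady=0.59; OR[a + b − a·b] → w = 0.7663
Rules with consequent 'slow': {R3, R4} → strengths 0.4300, 0.3011
Aggregate via t-conorm [a + b − a·b]: 0.6016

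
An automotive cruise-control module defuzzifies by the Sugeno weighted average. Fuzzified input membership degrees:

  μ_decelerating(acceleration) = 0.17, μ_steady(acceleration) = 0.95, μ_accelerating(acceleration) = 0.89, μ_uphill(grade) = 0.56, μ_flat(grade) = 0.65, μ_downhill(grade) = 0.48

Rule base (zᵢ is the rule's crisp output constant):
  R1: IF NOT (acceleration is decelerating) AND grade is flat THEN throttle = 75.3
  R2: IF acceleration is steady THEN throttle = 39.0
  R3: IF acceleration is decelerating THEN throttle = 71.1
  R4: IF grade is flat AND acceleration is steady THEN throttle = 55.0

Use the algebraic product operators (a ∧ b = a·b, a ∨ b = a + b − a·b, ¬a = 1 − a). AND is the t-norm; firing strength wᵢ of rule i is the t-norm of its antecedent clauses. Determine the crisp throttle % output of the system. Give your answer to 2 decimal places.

R1 (z=75.3): ¬decelerating=1−0.17=0.83, flat=0.65; AND[a·b] → w = 0.5395
R2 (z=39.0): steady=0.95 → w = 0.9500
R3 (z=71.1): decelerating=0.17 → w = 0.1700
R4 (z=55.0): flat=0.65, steady=0.95; AND[a·b] → w = 0.6175
Weighted average = (0.5395·75.3 + 0.9500·39.0 + 0.1700·71.1 + 0.6175·55.0) / (0.5395 + 0.9500 + 0.1700 + 0.6175)
  = 123.7238 / 2.2770 = 54.34

54.34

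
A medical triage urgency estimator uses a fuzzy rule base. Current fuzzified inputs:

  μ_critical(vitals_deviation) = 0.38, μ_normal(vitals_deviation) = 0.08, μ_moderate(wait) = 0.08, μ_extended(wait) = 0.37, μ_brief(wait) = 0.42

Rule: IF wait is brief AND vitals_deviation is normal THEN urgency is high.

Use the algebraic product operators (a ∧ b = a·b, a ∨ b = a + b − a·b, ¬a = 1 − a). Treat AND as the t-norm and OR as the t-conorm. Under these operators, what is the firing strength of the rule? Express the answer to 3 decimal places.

0.034

firing strength: brief=0.42, normal=0.08; AND[a·b] → w = 0.0336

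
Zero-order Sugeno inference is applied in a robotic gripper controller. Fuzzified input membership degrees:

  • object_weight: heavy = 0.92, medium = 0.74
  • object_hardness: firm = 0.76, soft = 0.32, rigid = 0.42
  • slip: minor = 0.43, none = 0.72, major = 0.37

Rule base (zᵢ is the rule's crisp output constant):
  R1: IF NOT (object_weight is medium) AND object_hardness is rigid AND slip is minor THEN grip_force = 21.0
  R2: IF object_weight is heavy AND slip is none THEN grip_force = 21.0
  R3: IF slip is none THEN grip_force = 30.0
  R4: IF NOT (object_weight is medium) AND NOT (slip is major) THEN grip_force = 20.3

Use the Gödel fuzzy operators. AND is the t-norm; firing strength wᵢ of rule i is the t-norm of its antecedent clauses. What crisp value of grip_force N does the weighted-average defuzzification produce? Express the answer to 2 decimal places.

R1 (z=21.0): ¬medium=1−0.74=0.26, rigid=0.42, minor=0.43; AND[min(a, b)] → w = 0.26
R2 (z=21.0): heavy=0.92, none=0.72; AND[min(a, b)] → w = 0.72
R3 (z=30.0): none=0.72 → w = 0.72
R4 (z=20.3): ¬medium=1−0.74=0.26, ¬major=1−0.37=0.63; AND[min(a, b)] → w = 0.26
Weighted average = (0.26·21.0 + 0.72·21.0 + 0.72·30.0 + 0.26·20.3) / (0.26 + 0.72 + 0.72 + 0.26)
  = 47.4580 / 1.9600 = 24.21

24.21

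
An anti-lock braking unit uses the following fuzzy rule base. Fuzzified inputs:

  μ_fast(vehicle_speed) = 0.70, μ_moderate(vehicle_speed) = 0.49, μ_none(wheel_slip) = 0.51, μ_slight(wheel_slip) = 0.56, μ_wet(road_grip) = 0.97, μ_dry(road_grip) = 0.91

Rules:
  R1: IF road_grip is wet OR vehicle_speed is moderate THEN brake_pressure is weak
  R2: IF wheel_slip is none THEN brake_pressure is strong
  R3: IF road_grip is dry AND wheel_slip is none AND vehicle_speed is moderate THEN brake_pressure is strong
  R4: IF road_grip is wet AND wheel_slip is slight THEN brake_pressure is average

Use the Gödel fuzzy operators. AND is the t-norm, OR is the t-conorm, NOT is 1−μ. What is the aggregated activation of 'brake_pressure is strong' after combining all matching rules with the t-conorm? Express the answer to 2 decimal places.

R1: wet=0.97, moderate=0.49; OR[max(a, b)] → w = 0.97
R2: none=0.51 → w = 0.51
R3: dry=0.91, none=0.51, moderate=0.49; AND[min(a, b)] → w = 0.49
R4: wet=0.97, slight=0.56; AND[min(a, b)] → w = 0.56
Rules with consequent 'strong': {R2, R3} → strengths 0.51, 0.49
Aggregate via t-conorm [max(a, b)]: 0.51

0.51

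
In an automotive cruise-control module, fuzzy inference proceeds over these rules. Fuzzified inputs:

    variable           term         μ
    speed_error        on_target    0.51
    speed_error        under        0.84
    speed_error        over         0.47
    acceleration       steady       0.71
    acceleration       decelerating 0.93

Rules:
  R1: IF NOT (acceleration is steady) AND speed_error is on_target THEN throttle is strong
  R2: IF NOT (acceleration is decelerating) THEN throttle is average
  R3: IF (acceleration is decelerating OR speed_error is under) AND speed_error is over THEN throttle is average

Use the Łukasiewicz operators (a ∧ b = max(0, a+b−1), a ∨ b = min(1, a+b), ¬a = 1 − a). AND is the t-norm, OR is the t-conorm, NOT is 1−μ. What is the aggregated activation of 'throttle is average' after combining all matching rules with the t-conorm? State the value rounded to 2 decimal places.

0.54

R1: ¬steady=1−0.71=0.29, on_target=0.51; AND[max(0, a+b−1)] → w = 0.00
R2: ¬decelerating=1−0.93=0.07 → w = 0.07
R3: (decelerating=0.93 OR under=0.84) = 1.00; AND[max(0, a+b−1)] with over=0.47 → w = 0.47
Rules with consequent 'average': {R2, R3} → strengths 0.07, 0.47
Aggregate via t-conorm [min(1, a+b)]: 0.54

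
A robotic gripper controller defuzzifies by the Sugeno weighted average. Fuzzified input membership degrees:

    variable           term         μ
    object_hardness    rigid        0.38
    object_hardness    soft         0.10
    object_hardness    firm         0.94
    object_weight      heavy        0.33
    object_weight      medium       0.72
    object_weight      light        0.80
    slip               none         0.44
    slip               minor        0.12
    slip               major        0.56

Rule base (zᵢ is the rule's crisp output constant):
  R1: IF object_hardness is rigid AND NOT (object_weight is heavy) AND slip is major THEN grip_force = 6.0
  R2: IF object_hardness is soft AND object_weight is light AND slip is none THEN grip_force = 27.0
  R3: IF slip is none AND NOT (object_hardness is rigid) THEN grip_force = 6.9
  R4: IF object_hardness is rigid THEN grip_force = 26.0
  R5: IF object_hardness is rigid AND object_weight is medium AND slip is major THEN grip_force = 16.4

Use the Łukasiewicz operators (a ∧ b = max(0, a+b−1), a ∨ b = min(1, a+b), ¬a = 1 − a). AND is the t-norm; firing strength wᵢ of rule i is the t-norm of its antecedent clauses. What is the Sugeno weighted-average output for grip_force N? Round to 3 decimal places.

R1 (z=6.0): rigid=0.38, ¬heavy=1−0.33=0.67, major=0.56; AND[max(0, a+b−1)] → w = 0.00
R2 (z=27.0): soft=0.10, light=0.80, none=0.44; AND[max(0, a+b−1)] → w = 0.00
R3 (z=6.9): none=0.44, ¬rigid=1−0.38=0.62; AND[max(0, a+b−1)] → w = 0.06
R4 (z=26.0): rigid=0.38 → w = 0.38
R5 (z=16.4): rigid=0.38, medium=0.72, major=0.56; AND[max(0, a+b−1)] → w = 0.00
Weighted average = (0.00·6.0 + 0.00·27.0 + 0.06·6.9 + 0.38·26.0 + 0.00·16.4) / (0.00 + 0.00 + 0.06 + 0.38 + 0.00)
  = 10.2940 / 0.4400 = 23.395

23.395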